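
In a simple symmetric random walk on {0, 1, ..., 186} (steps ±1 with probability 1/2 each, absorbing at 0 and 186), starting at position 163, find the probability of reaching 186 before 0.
P(hit 186 before 0) = 163/186

Let u_k = P(hit 186 before 0 | start at k). Then u_0 = 0, u_186 = 1, and u_k = u_{k-1}/2 + u_{k+1}/2 for 1 ≤ k ≤ 185. This harmonic recurrence is solved by u_k = k/186, giving u_163 = 163/186.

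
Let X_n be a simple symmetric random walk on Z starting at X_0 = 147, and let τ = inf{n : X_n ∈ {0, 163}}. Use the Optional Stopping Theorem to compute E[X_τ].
E[X_τ] = 147

X_n is a martingale and τ is a bounded-mean stopping time (indeed τ is finite a.s. with bounded expectation since the walk is in a bounded region). By the OST, E[X_τ] = E[X_0] = 147. Equivalently: E[X_τ] = 163 · P(hit 163 first) + 0 · P(hit 0 first) = 163 · (147/163) = 147.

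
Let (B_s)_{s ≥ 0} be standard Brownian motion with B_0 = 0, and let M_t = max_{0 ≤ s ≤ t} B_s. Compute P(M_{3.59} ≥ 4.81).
P(M_{3.59} ≥ 4.81) = 2·P(B_{3.59} ≥ 4.81) = 2(1 − Φ(4.81/√3.59)) ≈ 0.0111

By the reflection principle for Brownian motion, P(M_t ≥ a) = 2 · P(B_t ≥ a) for a ≥ 0. Since B_t ~ N(0, t), P(B_t ≥ 4.81) = 1 − Φ(4.81/√t) = 1 − Φ(4.81/√3.59) = 1 − Φ(2.5386). So
  P(M_{3.59} ≥ 4.81) = 2(1 − Φ(2.5386)) ≈ 0.0111.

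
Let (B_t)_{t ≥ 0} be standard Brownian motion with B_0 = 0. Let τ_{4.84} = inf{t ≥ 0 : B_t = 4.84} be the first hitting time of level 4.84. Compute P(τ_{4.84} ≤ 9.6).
P(τ_{4.84} ≤ 9.6) = 2(1 − Φ(4.84/√9.6)) = 2(1 − Φ(1.5621)) ≈ 0.1183

By the reflection principle for standard BM, P(τ_b ≤ t) = 2 · P(B_t ≥ b). Since B_t ~ N(0, t), P(B_t ≥ 4.84) = 1 − Φ(4.84/√t) = 1 − Φ(4.84/√9.6) = 1 − Φ(1.5621) ≈ 0.05913. Doubling: P(τ_{4.84} ≤ 9.6) ≈ 2 · 0.05913 = 0.11826 ≈ 0.1183.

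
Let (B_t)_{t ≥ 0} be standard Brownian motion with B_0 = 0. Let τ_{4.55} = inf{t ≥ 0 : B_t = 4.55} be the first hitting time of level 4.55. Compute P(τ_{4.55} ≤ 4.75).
P(τ_{4.55} ≤ 4.75) = 2(1 − Φ(4.55/√4.75)) = 2(1 − Φ(2.0877)) ≈ 0.0368

By the reflection principle for standard BM, P(τ_b ≤ t) = 2 · P(B_t ≥ b). Since B_t ~ N(0, t), P(B_t ≥ 4.55) = 1 − Φ(4.55/√t) = 1 − Φ(4.55/√4.75) = 1 − Φ(2.0877) ≈ 0.01841. Doubling: P(τ_{4.55} ≤ 4.75) ≈ 2 · 0.01841 = 0.03682 ≈ 0.0368.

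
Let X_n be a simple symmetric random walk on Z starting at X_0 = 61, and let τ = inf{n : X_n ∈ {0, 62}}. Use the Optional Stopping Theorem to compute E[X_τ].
E[X_τ] = 61

X_n is a martingale and τ is a bounded-mean stopping time (indeed τ is finite a.s. with bounded expectation since the walk is in a bounded region). By the OST, E[X_τ] = E[X_0] = 61. Equivalently: E[X_τ] = 62 · P(hit 62 first) + 0 · P(hit 0 first) = 62 · (61/62) = 61.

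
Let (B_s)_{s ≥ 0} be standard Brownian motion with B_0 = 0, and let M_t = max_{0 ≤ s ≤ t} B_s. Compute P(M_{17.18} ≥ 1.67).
P(M_{17.18} ≥ 1.67) = 2·P(B_{17.18} ≥ 1.67) = 2(1 − Φ(1.67/√17.18)) ≈ 0.6870

By the reflection principle for Brownian motion, P(M_t ≥ a) = 2 · P(B_t ≥ a) for a ≥ 0. Since B_t ~ N(0, t), P(B_t ≥ 1.67) = 1 − Φ(1.67/√t) = 1 − Φ(1.67/√17.18) = 1 − Φ(0.4029). So
  P(M_{17.18} ≥ 1.67) = 2(1 − Φ(0.4029)) ≈ 0.6870.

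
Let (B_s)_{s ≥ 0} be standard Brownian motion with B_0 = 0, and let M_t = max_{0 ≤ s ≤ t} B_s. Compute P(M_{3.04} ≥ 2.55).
P(M_{3.04} ≥ 2.55) = 2·P(B_{3.04} ≥ 2.55) = 2(1 − Φ(2.55/√3.04)) ≈ 0.1436

By the reflection principle for Brownian motion, P(M_t ≥ a) = 2 · P(B_t ≥ a) for a ≥ 0. Since B_t ~ N(0, t), P(B_t ≥ 2.55) = 1 − Φ(2.55/√t) = 1 − Φ(2.55/√3.04) = 1 − Φ(1.4625). So
  P(M_{3.04} ≥ 2.55) = 2(1 − Φ(1.4625)) ≈ 0.1436.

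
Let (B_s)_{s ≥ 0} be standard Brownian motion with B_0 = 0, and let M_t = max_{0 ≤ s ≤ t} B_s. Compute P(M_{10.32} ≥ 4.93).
P(M_{10.32} ≥ 4.93) = 2·P(B_{10.32} ≥ 4.93) = 2(1 − Φ(4.93/√10.32)) ≈ 0.1249

By the reflection principle for Brownian motion, P(M_t ≥ a) = 2 · P(B_t ≥ a) for a ≥ 0. Since B_t ~ N(0, t), P(B_t ≥ 4.93) = 1 − Φ(4.93/√t) = 1 − Φ(4.93/√10.32) = 1 − Φ(1.5346). So
  P(M_{10.32} ≥ 4.93) = 2(1 − Φ(1.5346)) ≈ 0.1249.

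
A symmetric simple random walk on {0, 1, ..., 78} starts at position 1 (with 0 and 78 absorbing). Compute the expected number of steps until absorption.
E[τ | X_0 = 1] = 77

Let v_k = E[τ | X_0 = k]. Boundary: v_0 = v_78 = 0. Recurrence: v_k = 1 + (v_{k-1} + v_{k+1})/2 for 1 ≤ k ≤ 77. The particular solution to v_k − (v_{k-1} + v_{k+1})/2 = 1 is v_k = −k^2. Adding homogeneous solution A + B k and matching boundaries gives v_k = k (78 − k). Substituting k = 1: v_1 = 1 · 77 = 77.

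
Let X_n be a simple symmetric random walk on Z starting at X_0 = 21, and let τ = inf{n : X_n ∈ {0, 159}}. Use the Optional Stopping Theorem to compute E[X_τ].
E[X_τ] = 21

X_n is a martingale and τ is a bounded-mean stopping time (indeed τ is finite a.s. with bounded expectation since the walk is in a bounded region). By the OST, E[X_τ] = E[X_0] = 21. Equivalently: E[X_τ] = 159 · P(hit 159 first) + 0 · P(hit 0 first) = 159 · (21/159) = 21.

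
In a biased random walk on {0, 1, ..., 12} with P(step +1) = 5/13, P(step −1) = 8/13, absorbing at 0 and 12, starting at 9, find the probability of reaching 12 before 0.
P(hit 12 before 0) = (1 − (8/5)^9) / (1 − (8/5)^12) = 42721125/176938853

Let u_k denote P(reach 12 before 0 | start at k). Boundary: u_0 = 0, u_12 = 1. Recurrence: u_k = 5/13·u_{k+1} + 8/13·u_{k-1} for 1 ≤ k ≤ 11. Try u_k = A + B·r^k with r = q/p = (8/13)/(5/13) = 8/5. Substitution satisfies the recurrence; boundary conditions give:
  u_k = (1 − r^k) / (1 − r^N) = (1 − (8/5)^9) / (1 − (8/5)^12) = 42721125/176938853.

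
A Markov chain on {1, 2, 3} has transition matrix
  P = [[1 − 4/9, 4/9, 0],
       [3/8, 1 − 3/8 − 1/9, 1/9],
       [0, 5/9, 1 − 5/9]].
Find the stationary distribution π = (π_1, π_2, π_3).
π = (45/109, 160/327, 32/327)

This is a birth-death chain on three states, which satisfies detailed balance: π_1 · P_{12} = π_2 · P_{21} and π_2 · P_{23} = π_3 · P_{32}.
From π_1 · 4/9 = π_2 · 3/8: π_2/π_1 = (4/9)/(3/8) = 32/27.
From π_2 · 1/9 = π_3 · 5/9: π_3/π_2 = (1/9)/(5/9) = 1/5.
Take π_1 proportional to 1; then unnormalized π = (1, 32/27, 32/135). Normalize by dividing by the sum 109/45:
  π = (45/109, 160/327, 32/327).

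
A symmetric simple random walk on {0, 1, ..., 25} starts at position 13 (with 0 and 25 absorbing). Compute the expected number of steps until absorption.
E[τ | X_0 = 13] = 156

Let v_k = E[τ | X_0 = k]. Boundary: v_0 = v_25 = 0. Recurrence: v_k = 1 + (v_{k-1} + v_{k+1})/2 for 1 ≤ k ≤ 24. The particular solution to v_k − (v_{k-1} + v_{k+1})/2 = 1 is v_k = −k^2. Adding homogeneous solution A + B k and matching boundaries gives v_k = k (25 − k). Substituting k = 13: v_13 = 13 · 12 = 156.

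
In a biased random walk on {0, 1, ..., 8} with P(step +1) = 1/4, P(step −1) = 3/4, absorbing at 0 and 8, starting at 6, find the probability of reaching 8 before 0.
P(hit 8 before 0) = (1 − (3)^6) / (1 − (3)^8) = 91/820

Let u_k denote P(reach 8 before 0 | start at k). Boundary: u_0 = 0, u_8 = 1. Recurrence: u_k = 1/4·u_{k+1} + 3/4·u_{k-1} for 1 ≤ k ≤ 7. Try u_k = A + B·r^k with r = q/p = (3/4)/(1/4) = 3. Substitution satisfies the recurrence; boundary conditions give:
  u_k = (1 − r^k) / (1 − r^N) = (1 − (3)^6) / (1 − (3)^8) = 91/820.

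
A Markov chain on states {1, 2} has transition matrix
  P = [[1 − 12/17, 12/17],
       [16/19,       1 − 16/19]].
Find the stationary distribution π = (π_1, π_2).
π_1 = 68/125, π_2 = 57/125

Solve πP = π with π_1 + π_2 = 1. From πP = π: π_1 · (1 − 12/17) + π_2 · 16/19 = π_1 ⇒ π_2 · 16/19 = π_1 · 12/17 ⇒ π_2/π_1 = (12/17)/(16/19) = 57/68. Together with π_1 + π_2 = 1:
  π_1 = (16/19)/(12/17 + 16/19) = (16/19)/(500/323) = 68/125,
  π_2 = (12/17)/(12/17 + 16/19) = (12/17)/(500/323) = 57/125.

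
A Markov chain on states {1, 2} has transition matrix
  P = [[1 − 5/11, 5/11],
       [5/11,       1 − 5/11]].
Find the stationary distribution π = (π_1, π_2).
π_1 = 1/2, π_2 = 1/2

Solve πP = π with π_1 + π_2 = 1. From πP = π: π_1 · (1 − 5/11) + π_2 · 5/11 = π_1 ⇒ π_2 · 5/11 = π_1 · 5/11 ⇒ π_2/π_1 = (5/11)/(5/11) = 1. Together with π_1 + π_2 = 1:
  π_1 = (5/11)/(5/11 + 5/11) = (5/11)/(10/11) = 1/2,
  π_2 = (5/11)/(5/11 + 5/11) = (5/11)/(10/11) = 1/2.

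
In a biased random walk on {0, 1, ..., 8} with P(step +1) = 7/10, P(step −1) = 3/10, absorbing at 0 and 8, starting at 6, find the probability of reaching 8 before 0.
P(hit 8 before 0) = (1 − (3/7)^6) / (1 − (3/7)^8) = 143227/143956

Let u_k denote P(reach 8 before 0 | start at k). Boundary: u_0 = 0, u_8 = 1. Recurrence: u_k = 7/10·u_{k+1} + 3/10·u_{k-1} for 1 ≤ k ≤ 7. Try u_k = A + B·r^k with r = q/p = (3/10)/(7/10) = 3/7. Substitution satisfies the recurrence; boundary conditions give:
  u_k = (1 − r^k) / (1 − r^N) = (1 − (3/7)^6) / (1 − (3/7)^8) = 143227/143956.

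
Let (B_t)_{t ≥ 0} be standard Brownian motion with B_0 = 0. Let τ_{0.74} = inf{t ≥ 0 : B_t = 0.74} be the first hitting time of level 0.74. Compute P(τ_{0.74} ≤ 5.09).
P(τ_{0.74} ≤ 5.09) = 2(1 − Φ(0.74/√5.09)) = 2(1 − Φ(0.3280)) ≈ 0.7429

By the reflection principle for standard BM, P(τ_b ≤ t) = 2 · P(B_t ≥ b). Since B_t ~ N(0, t), P(B_t ≥ 0.74) = 1 − Φ(0.74/√t) = 1 − Φ(0.74/√5.09) = 1 − Φ(0.3280) ≈ 0.37146. Doubling: P(τ_{0.74} ≤ 5.09) ≈ 2 · 0.37146 = 0.74292 ≈ 0.7429.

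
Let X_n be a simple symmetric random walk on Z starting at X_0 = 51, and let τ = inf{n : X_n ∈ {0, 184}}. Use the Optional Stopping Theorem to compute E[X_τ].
E[X_τ] = 51

X_n is a martingale and τ is a bounded-mean stopping time (indeed τ is finite a.s. with bounded expectation since the walk is in a bounded region). By the OST, E[X_τ] = E[X_0] = 51. Equivalently: E[X_τ] = 184 · P(hit 184 first) + 0 · P(hit 0 first) = 184 · (51/184) = 51.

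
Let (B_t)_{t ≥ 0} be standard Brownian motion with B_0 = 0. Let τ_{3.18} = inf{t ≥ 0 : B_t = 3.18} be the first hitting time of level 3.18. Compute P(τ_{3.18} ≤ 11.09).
P(τ_{3.18} ≤ 11.09) = 2(1 − Φ(3.18/√11.09)) = 2(1 − Φ(0.9549)) ≈ 0.3396

By the reflection principle for standard BM, P(τ_b ≤ t) = 2 · P(B_t ≥ b). Since B_t ~ N(0, t), P(B_t ≥ 3.18) = 1 − Φ(3.18/√t) = 1 − Φ(3.18/√11.09) = 1 − Φ(0.9549) ≈ 0.16981. Doubling: P(τ_{3.18} ≤ 11.09) ≈ 2 · 0.16981 = 0.33962 ≈ 0.3396.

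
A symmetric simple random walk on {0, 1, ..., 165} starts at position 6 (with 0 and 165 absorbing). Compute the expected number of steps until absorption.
E[τ | X_0 = 6] = 954

Let v_k = E[τ | X_0 = k]. Boundary: v_0 = v_165 = 0. Recurrence: v_k = 1 + (v_{k-1} + v_{k+1})/2 for 1 ≤ k ≤ 164. The particular solution to v_k − (v_{k-1} + v_{k+1})/2 = 1 is v_k = −k^2. Adding homogeneous solution A + B k and matching boundaries gives v_k = k (165 − k). Substituting k = 6: v_6 = 6 · 159 = 954.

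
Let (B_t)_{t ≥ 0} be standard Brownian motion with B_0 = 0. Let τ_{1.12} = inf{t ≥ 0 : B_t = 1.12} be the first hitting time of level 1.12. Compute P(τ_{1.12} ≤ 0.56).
P(τ_{1.12} ≤ 0.56) = 2(1 − Φ(1.12/√0.56)) = 2(1 − Φ(1.4967)) ≈ 0.1345

By the reflection principle for standard BM, P(τ_b ≤ t) = 2 · P(B_t ≥ b). Since B_t ~ N(0, t), P(B_t ≥ 1.12) = 1 − Φ(1.12/√t) = 1 − Φ(1.12/√0.56) = 1 − Φ(1.4967) ≈ 0.06724. Doubling: P(τ_{1.12} ≤ 0.56) ≈ 2 · 0.06724 = 0.13448 ≈ 0.1345.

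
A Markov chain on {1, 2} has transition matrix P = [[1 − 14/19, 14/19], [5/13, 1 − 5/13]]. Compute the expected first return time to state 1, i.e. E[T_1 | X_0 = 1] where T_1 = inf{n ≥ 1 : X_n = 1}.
E[T_1 | X_0 = 1] = 1/π_1 = 277/95

For an irreducible recurrent Markov chain with stationary distribution π, E[T_i | X_0 = i] = 1/π_i (Kac's formula). Here π_1 = (5/13)/(14/19 + 5/13) = (5/13)/(277/247) = 95/277, so E[T_1 | X_0 = 1] = 1/π_1 = (14/19 + 5/13)/(5/13) = (277/247)/(5/13) = 277/95.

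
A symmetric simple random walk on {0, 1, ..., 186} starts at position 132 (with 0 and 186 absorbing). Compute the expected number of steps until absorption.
E[τ | X_0 = 132] = 7128

Let v_k = E[τ | X_0 = k]. Boundary: v_0 = v_186 = 0. Recurrence: v_k = 1 + (v_{k-1} + v_{k+1})/2 for 1 ≤ k ≤ 185. The particular solution to v_k − (v_{k-1} + v_{k+1})/2 = 1 is v_k = −k^2. Adding homogeneous solution A + B k and matching boundaries gives v_k = k (186 − k). Substituting k = 132: v_132 = 132 · 54 = 7128.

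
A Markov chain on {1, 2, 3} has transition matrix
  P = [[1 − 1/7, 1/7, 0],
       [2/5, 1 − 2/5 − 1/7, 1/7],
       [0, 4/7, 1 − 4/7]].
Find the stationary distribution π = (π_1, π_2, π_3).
π = (56/81, 20/81, 5/81)

This is a birth-death chain on three states, which satisfies detailed balance: π_1 · P_{12} = π_2 · P_{21} and π_2 · P_{23} = π_3 · P_{32}.
From π_1 · 1/7 = π_2 · 2/5: π_2/π_1 = (1/7)/(2/5) = 5/14.
From π_2 · 1/7 = π_3 · 4/7: π_3/π_2 = (1/7)/(4/7) = 1/4.
Take π_1 proportional to 1; then unnormalized π = (1, 5/14, 5/56). Normalize by dividing by the sum 81/56:
  π = (56/81, 20/81, 5/81).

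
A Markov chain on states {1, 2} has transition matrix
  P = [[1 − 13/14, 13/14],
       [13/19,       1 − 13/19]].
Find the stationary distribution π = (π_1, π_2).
π_1 = 14/33, π_2 = 19/33

Solve πP = π with π_1 + π_2 = 1. From πP = π: π_1 · (1 − 13/14) + π_2 · 13/19 = π_1 ⇒ π_2 · 13/19 = π_1 · 13/14 ⇒ π_2/π_1 = (13/14)/(13/19) = 19/14. Together with π_1 + π_2 = 1:
  π_1 = (13/19)/(13/14 + 13/19) = (13/19)/(429/266) = 14/33,
  π_2 = (13/14)/(13/14 + 13/19) = (13/14)/(429/266) = 19/33.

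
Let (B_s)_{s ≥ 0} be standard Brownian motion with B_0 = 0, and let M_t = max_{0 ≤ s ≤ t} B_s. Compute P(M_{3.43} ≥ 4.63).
P(M_{3.43} ≥ 4.63) = 2·P(B_{3.43} ≥ 4.63) = 2(1 − Φ(4.63/√3.43)) ≈ 0.0124

By the reflection principle for Brownian motion, P(M_t ≥ a) = 2 · P(B_t ≥ a) for a ≥ 0. Since B_t ~ N(0, t), P(B_t ≥ 4.63) = 1 − Φ(4.63/√t) = 1 − Φ(4.63/√3.43) = 1 − Φ(2.5000). So
  P(M_{3.43} ≥ 4.63) = 2(1 − Φ(2.5000)) ≈ 0.0124.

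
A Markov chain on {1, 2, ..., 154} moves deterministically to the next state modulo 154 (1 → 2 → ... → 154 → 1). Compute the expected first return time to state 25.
E[T_25 | X_0 = 25] = 154

The chain cycles deterministically, so starting at state 25 it returns in exactly 154 steps. Equivalently, the stationary distribution is uniform π_j = 1/154 for every state j, so by Kac's formula E[T_25] = 1/π_25 = 154.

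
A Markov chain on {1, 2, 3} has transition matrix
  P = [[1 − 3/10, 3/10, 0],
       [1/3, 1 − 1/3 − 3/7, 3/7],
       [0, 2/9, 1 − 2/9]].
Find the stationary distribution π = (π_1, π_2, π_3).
π = (140/509, 126/509, 243/509)

This is a birth-death chain on three states, which satisfies detailed balance: π_1 · P_{12} = π_2 · P_{21} and π_2 · P_{23} = π_3 · P_{32}.
From π_1 · 3/10 = π_2 · 1/3: π_2/π_1 = (3/10)/(1/3) = 9/10.
From π_2 · 3/7 = π_3 · 2/9: π_3/π_2 = (3/7)/(2/9) = 27/14.
Take π_1 proportional to 1; then unnormalized π = (1, 9/10, 243/140). Normalize by dividing by the sum 509/140:
  π = (140/509, 126/509, 243/509).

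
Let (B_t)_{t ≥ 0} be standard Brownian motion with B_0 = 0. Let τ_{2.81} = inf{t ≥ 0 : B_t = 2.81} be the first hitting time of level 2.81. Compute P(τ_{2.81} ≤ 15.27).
P(τ_{2.81} ≤ 15.27) = 2(1 − Φ(2.81/√15.27)) = 2(1 − Φ(0.7191)) ≈ 0.4721

By the reflection principle for standard BM, P(τ_b ≤ t) = 2 · P(B_t ≥ b). Since B_t ~ N(0, t), P(B_t ≥ 2.81) = 1 − Φ(2.81/√t) = 1 − Φ(2.81/√15.27) = 1 − Φ(0.7191) ≈ 0.23604. Doubling: P(τ_{2.81} ≤ 15.27) ≈ 2 · 0.23604 = 0.47208 ≈ 0.4721.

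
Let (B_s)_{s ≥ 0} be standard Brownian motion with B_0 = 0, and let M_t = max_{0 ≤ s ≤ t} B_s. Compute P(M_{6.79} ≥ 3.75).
P(M_{6.79} ≥ 3.75) = 2·P(B_{6.79} ≥ 3.75) = 2(1 − Φ(3.75/√6.79)) ≈ 0.1501

By the reflection principle for Brownian motion, P(M_t ≥ a) = 2 · P(B_t ≥ a) for a ≥ 0. Since B_t ~ N(0, t), P(B_t ≥ 3.75) = 1 − Φ(3.75/√t) = 1 − Φ(3.75/√6.79) = 1 − Φ(1.4391). So
  P(M_{6.79} ≥ 3.75) = 2(1 − Φ(1.4391)) ≈ 0.1501.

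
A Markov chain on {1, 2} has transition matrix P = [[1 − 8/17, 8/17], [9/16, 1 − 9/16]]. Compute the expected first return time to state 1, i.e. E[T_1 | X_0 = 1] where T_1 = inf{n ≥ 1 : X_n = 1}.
E[T_1 | X_0 = 1] = 1/π_1 = 281/153

For an irreducible recurrent Markov chain with stationary distribution π, E[T_i | X_0 = i] = 1/π_i (Kac's formula). Here π_1 = (9/16)/(8/17 + 9/16) = (9/16)/(281/272) = 153/281, so E[T_1 | X_0 = 1] = 1/π_1 = (8/17 + 9/16)/(9/16) = (281/272)/(9/16) = 281/153.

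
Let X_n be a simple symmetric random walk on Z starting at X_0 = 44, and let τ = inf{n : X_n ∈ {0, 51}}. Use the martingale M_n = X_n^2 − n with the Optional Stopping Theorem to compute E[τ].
E[τ] = 308

M_n = X_n^2 − n is a martingale (since E[X_{n+1}^2 | F_n] = X_n^2 + 1). By OST (τ has finite mean in a bounded region), E[M_τ] = E[M_0] = X_0^2 − 0 = 44^2 = 1936. Also E[M_τ] = E[X_τ^2] − E[τ]. The walk exits at 0 or 51, with P(hit 51 first) = 44/51, so E[X_τ^2] = 51^2 · 44/51 + 0 = 2244. Thus E[τ] = E[X_τ^2] − E[M_τ] = 2244 − 1936 = 308 = 44(51 − 44) = 308.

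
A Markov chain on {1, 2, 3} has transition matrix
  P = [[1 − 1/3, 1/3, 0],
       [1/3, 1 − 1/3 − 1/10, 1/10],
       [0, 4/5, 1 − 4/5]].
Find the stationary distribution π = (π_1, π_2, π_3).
π = (8/17, 8/17, 1/17)

This is a birth-death chain on three states, which satisfies detailed balance: π_1 · P_{12} = π_2 · P_{21} and π_2 · P_{23} = π_3 · P_{32}.
From π_1 · 1/3 = π_2 · 1/3: π_2/π_1 = (1/3)/(1/3) = 1.
From π_2 · 1/10 = π_3 · 4/5: π_3/π_2 = (1/10)/(4/5) = 1/8.
Take π_1 proportional to 1; then unnormalized π = (1, 1, 1/8). Normalize by dividing by the sum 17/8:
  π = (8/17, 8/17, 1/17).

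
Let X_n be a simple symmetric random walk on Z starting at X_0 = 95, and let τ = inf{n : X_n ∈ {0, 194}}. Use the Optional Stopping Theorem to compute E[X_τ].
E[X_τ] = 95

X_n is a martingale and τ is a bounded-mean stopping time (indeed τ is finite a.s. with bounded expectation since the walk is in a bounded region). By the OST, E[X_τ] = E[X_0] = 95. Equivalently: E[X_τ] = 194 · P(hit 194 first) + 0 · P(hit 0 first) = 194 · (95/194) = 95.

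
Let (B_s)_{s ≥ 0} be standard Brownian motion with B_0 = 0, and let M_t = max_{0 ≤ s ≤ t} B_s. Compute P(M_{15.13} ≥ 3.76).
P(M_{15.13} ≥ 3.76) = 2·P(B_{15.13} ≥ 3.76) = 2(1 − Φ(3.76/√15.13)) ≈ 0.3337

By the reflection principle for Brownian motion, P(M_t ≥ a) = 2 · P(B_t ≥ a) for a ≥ 0. Since B_t ~ N(0, t), P(B_t ≥ 3.76) = 1 − Φ(3.76/√t) = 1 − Φ(3.76/√15.13) = 1 − Φ(0.9666). So
  P(M_{15.13} ≥ 3.76) = 2(1 − Φ(0.9666)) ≈ 0.3337.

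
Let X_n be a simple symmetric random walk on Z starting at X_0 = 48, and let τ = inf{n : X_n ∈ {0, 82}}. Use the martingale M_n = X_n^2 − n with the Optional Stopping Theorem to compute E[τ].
E[τ] = 1632

M_n = X_n^2 − n is a martingale (since E[X_{n+1}^2 | F_n] = X_n^2 + 1). By OST (τ has finite mean in a bounded region), E[M_τ] = E[M_0] = X_0^2 − 0 = 48^2 = 2304. Also E[M_τ] = E[X_τ^2] − E[τ]. The walk exits at 0 or 82, with P(hit 82 first) = 48/82, so E[X_τ^2] = 82^2 · 48/82 + 0 = 3936. Thus E[τ] = E[X_τ^2] − E[M_τ] = 3936 − 2304 = 1632 = 48(82 − 48) = 1632.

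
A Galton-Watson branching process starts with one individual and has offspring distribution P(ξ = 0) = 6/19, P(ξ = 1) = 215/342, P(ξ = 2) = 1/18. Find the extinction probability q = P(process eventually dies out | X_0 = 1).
q = 1

Mean offspring μ = 0·6/19 + 1·215/342 + 2·1/18 = 253/342 ≤ 1. For μ ≤ 1 with offspring not concentrated at 1, the Galton-Watson process goes extinct almost surely, so q = 1.
(Algebraic check: The pgf is f(s) = 6/19 + 215/342·s + 1/18·s². The extinction probability q is the smallest fixed point of f in [0, 1]. Setting s = f(s):
  1/18·s² + (215/342 − 1)·s + 6/19 = 0
  1/18·s² − (6/19 + 1/18)·s + 6/19 = 0
which factors as (s − 1)·(1/18·s − 6/19) = 0, giving roots s = 1 and s = (6/19)/(1/18) = 108/19. Since 108/19 ≥ 1, the smallest root in [0, 1] is s = 1.)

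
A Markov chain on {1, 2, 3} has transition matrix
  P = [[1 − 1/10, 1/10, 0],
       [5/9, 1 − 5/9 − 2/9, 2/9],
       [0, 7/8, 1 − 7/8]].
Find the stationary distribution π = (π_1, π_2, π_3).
π = (350/429, 21/143, 16/429)

This is a birth-death chain on three states, which satisfies detailed balance: π_1 · P_{12} = π_2 · P_{21} and π_2 · P_{23} = π_3 · P_{32}.
From π_1 · 1/10 = π_2 · 5/9: π_2/π_1 = (1/10)/(5/9) = 9/50.
From π_2 · 2/9 = π_3 · 7/8: π_3/π_2 = (2/9)/(7/8) = 16/63.
Take π_1 proportional to 1; then unnormalized π = (1, 9/50, 8/175). Normalize by dividing by the sum 429/350:
  π = (350/429, 21/143, 16/429).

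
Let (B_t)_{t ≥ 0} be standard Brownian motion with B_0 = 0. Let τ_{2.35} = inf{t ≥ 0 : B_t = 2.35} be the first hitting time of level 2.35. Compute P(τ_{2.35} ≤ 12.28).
P(τ_{2.35} ≤ 12.28) = 2(1 − Φ(2.35/√12.28)) = 2(1 − Φ(0.6706)) ≈ 0.5025

By the reflection principle for standard BM, P(τ_b ≤ t) = 2 · P(B_t ≥ b). Since B_t ~ N(0, t), P(B_t ≥ 2.35) = 1 − Φ(2.35/√t) = 1 − Φ(2.35/√12.28) = 1 − Φ(0.6706) ≈ 0.25124. Doubling: P(τ_{2.35} ≤ 12.28) ≈ 2 · 0.25124 = 0.50248 ≈ 0.5025.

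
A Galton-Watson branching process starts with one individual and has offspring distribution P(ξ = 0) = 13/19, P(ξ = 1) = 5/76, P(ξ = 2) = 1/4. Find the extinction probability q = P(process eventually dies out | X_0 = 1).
q = 1

Mean offspring μ = 0·13/19 + 1·5/76 + 2·1/4 = 43/76 ≤ 1. For μ ≤ 1 with offspring not concentrated at 1, the Galton-Watson process goes extinct almost surely, so q = 1.
(Algebraic check: The pgf is f(s) = 13/19 + 5/76·s + 1/4·s². The extinction probability q is the smallest fixed point of f in [0, 1]. Setting s = f(s):
  1/4·s² + (5/76 − 1)·s + 13/19 = 0
  1/4·s² − (13/19 + 1/4)·s + 13/19 = 0
which factors as (s − 1)·(1/4·s − 13/19) = 0, giving roots s = 1 and s = (13/19)/(1/4) = 52/19. Since 52/19 ≥ 1, the smallest root in [0, 1] is s = 1.)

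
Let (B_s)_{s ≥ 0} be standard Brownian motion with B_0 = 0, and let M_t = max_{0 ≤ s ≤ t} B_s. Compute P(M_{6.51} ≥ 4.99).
P(M_{6.51} ≥ 4.99) = 2·P(B_{6.51} ≥ 4.99) = 2(1 − Φ(4.99/√6.51)) ≈ 0.0505

By the reflection principle for Brownian motion, P(M_t ≥ a) = 2 · P(B_t ≥ a) for a ≥ 0. Since B_t ~ N(0, t), P(B_t ≥ 4.99) = 1 − Φ(4.99/√t) = 1 − Φ(4.99/√6.51) = 1 − Φ(1.9557). So
  P(M_{6.51} ≥ 4.99) = 2(1 − Φ(1.9557)) ≈ 0.0505.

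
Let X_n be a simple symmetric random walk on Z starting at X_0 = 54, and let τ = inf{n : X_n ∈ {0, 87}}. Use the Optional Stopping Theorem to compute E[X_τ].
E[X_τ] = 54

X_n is a martingale and τ is a bounded-mean stopping time (indeed τ is finite a.s. with bounded expectation since the walk is in a bounded region). By the OST, E[X_τ] = E[X_0] = 54. Equivalently: E[X_τ] = 87 · P(hit 87 first) + 0 · P(hit 0 first) = 87 · (54/87) = 54.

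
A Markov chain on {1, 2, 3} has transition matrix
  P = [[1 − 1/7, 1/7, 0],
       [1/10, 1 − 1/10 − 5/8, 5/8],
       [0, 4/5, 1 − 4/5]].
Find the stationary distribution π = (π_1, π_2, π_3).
π = (112/397, 160/397, 125/397)

This is a birth-death chain on three states, which satisfies detailed balance: π_1 · P_{12} = π_2 · P_{21} and π_2 · P_{23} = π_3 · P_{32}.
From π_1 · 1/7 = π_2 · 1/10: π_2/π_1 = (1/7)/(1/10) = 10/7.
From π_2 · 5/8 = π_3 · 4/5: π_3/π_2 = (5/8)/(4/5) = 25/32.
Take π_1 proportional to 1; then unnormalized π = (1, 10/7, 125/112). Normalize by dividing by the sum 397/112:
  π = (112/397, 160/397, 125/397).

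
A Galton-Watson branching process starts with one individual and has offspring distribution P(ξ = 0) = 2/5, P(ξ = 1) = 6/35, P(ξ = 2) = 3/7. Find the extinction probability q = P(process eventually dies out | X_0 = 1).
q = 14/15

The pgf is f(s) = 2/5 + 6/35·s + 3/7·s². The extinction probability q is the smallest fixed point of f in [0, 1]. Setting s = f(s):
  3/7·s² + (6/35 − 1)·s + 2/5 = 0
  3/7·s² − (2/5 + 3/7)·s + 2/5 = 0
which factors as (s − 1)·(3/7·s − 2/5) = 0, giving roots s = 1 and s = (2/5)/(3/7) = 14/15.
Mean offspring μ = 6/35 + 2·3/7 = 36/35 > 1 (supercritical), so q < 1. The extinction probability is the smaller root: q = (2/5)/(3/7) = 14/15.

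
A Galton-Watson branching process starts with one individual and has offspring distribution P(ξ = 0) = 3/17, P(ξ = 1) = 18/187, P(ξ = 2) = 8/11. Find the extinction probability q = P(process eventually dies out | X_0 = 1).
q = 33/136

The pgf is f(s) = 3/17 + 18/187·s + 8/11·s². The extinction probability q is the smallest fixed point of f in [0, 1]. Setting s = f(s):
  8/11·s² + (18/187 − 1)·s + 3/17 = 0
  8/11·s² − (3/17 + 8/11)·s + 3/17 = 0
which factors as (s − 1)·(8/11·s − 3/17) = 0, giving roots s = 1 and s = (3/17)/(8/11) = 33/136.
Mean offspring μ = 18/187 + 2·8/11 = 290/187 > 1 (supercritical), so q < 1. The extinction probability is the smaller root: q = (3/17)/(8/11) = 33/136.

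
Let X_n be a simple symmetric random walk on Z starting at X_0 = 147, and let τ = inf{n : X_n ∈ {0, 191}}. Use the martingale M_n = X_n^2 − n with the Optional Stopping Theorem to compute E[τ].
E[τ] = 6468

M_n = X_n^2 − n is a martingale (since E[X_{n+1}^2 | F_n] = X_n^2 + 1). By OST (τ has finite mean in a bounded region), E[M_τ] = E[M_0] = X_0^2 − 0 = 147^2 = 21609. Also E[M_τ] = E[X_τ^2] − E[τ]. The walk exits at 0 or 191, with P(hit 191 first) = 147/191, so E[X_τ^2] = 191^2 · 147/191 + 0 = 28077. Thus E[τ] = E[X_τ^2] − E[M_τ] = 28077 − 21609 = 6468 = 147(191 − 147) = 6468.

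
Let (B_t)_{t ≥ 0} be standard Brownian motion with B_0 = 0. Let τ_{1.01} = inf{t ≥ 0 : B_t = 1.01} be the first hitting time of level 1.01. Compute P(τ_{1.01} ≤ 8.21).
P(τ_{1.01} ≤ 8.21) = 2(1 − Φ(1.01/√8.21)) = 2(1 − Φ(0.3525)) ≈ 0.7245

By the reflection principle for standard BM, P(τ_b ≤ t) = 2 · P(B_t ≥ b). Since B_t ~ N(0, t), P(B_t ≥ 1.01) = 1 − Φ(1.01/√t) = 1 − Φ(1.01/√8.21) = 1 − Φ(0.3525) ≈ 0.36223. Doubling: P(τ_{1.01} ≤ 8.21) ≈ 2 · 0.36223 = 0.72446 ≈ 0.7245.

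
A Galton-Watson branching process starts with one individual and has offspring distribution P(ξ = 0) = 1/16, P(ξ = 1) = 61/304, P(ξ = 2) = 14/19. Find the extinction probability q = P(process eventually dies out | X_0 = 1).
q = 19/224

The pgf is f(s) = 1/16 + 61/304·s + 14/19·s². The extinction probability q is the smallest fixed point of f in [0, 1]. Setting s = f(s):
  14/19·s² + (61/304 − 1)·s + 1/16 = 0
  14/19·s² − (1/16 + 14/19)·s + 1/16 = 0
which factors as (s − 1)·(14/19·s − 1/16) = 0, giving roots s = 1 and s = (1/16)/(14/19) = 19/224.
Mean offspring μ = 61/304 + 2·14/19 = 509/304 > 1 (supercritical), so q < 1. The extinction probability is the smaller root: q = (1/16)/(14/19) = 19/224.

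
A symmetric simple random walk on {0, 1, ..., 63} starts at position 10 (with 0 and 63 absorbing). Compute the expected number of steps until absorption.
E[τ | X_0 = 10] = 530

Let v_k = E[τ | X_0 = k]. Boundary: v_0 = v_63 = 0. Recurrence: v_k = 1 + (v_{k-1} + v_{k+1})/2 for 1 ≤ k ≤ 62. The particular solution to v_k − (v_{k-1} + v_{k+1})/2 = 1 is v_k = −k^2. Adding homogeneous solution A + B k and matching boundaries gives v_k = k (63 − k). Substituting k = 10: v_10 = 10 · 53 = 530.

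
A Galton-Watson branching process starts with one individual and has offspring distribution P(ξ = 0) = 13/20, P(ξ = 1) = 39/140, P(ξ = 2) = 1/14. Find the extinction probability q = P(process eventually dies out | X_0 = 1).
q = 1

Mean offspring μ = 0·13/20 + 1·39/140 + 2·1/14 = 59/140 ≤ 1. For μ ≤ 1 with offspring not concentrated at 1, the Galton-Watson process goes extinct almost surely, so q = 1.
(Algebraic check: The pgf is f(s) = 13/20 + 39/140·s + 1/14·s². The extinction probability q is the smallest fixed point of f in [0, 1]. Setting s = f(s):
  1/14·s² + (39/140 − 1)·s + 13/20 = 0
  1/14·s² − (13/20 + 1/14)·s + 13/20 = 0
which factors as (s − 1)·(1/14·s − 13/20) = 0, giving roots s = 1 and s = (13/20)/(1/14) = 91/10. Since 91/10 ≥ 1, the smallest root in [0, 1] is s = 1.)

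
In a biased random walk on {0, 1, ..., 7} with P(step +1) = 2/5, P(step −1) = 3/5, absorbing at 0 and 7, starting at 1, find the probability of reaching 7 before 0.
P(hit 7 before 0) = (1 − (3/2)^1) / (1 − (3/2)^7) = 64/2059

Let u_k denote P(reach 7 before 0 | start at k). Boundary: u_0 = 0, u_7 = 1. Recurrence: u_k = 2/5·u_{k+1} + 3/5·u_{k-1} for 1 ≤ k ≤ 6. Try u_k = A + B·r^k with r = q/p = (3/5)/(2/5) = 3/2. Substitution satisfies the recurrence; boundary conditions give:
  u_k = (1 − r^k) / (1 − r^N) = (1 − (3/2)^1) / (1 − (3/2)^7) = 64/2059.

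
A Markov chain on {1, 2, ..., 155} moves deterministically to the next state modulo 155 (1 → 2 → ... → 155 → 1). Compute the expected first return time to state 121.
E[T_121 | X_0 = 121] = 155

The chain cycles deterministically, so starting at state 121 it returns in exactly 155 steps. Equivalently, the stationary distribution is uniform π_j = 1/155 for every state j, so by Kac's formula E[T_121] = 1/π_121 = 155.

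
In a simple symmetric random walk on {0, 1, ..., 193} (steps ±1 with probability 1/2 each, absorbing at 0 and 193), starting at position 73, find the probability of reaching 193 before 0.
P(hit 193 before 0) = 73/193

Let u_k = P(hit 193 before 0 | start at k). Then u_0 = 0, u_193 = 1, and u_k = u_{k-1}/2 + u_{k+1}/2 for 1 ≤ k ≤ 192. This harmonic recurrence is solved by u_k = k/193, giving u_73 = 73/193.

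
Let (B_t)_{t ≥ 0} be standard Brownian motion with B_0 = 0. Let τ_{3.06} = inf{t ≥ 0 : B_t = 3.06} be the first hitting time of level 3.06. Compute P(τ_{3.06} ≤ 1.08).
P(τ_{3.06} ≤ 1.08) = 2(1 − Φ(3.06/√1.08)) = 2(1 − Φ(2.9445)) ≈ 0.0032

By the reflection principle for standard BM, P(τ_b ≤ t) = 2 · P(B_t ≥ b). Since B_t ~ N(0, t), P(B_t ≥ 3.06) = 1 − Φ(3.06/√t) = 1 − Φ(3.06/√1.08) = 1 − Φ(2.9445) ≈ 0.00162. Doubling: P(τ_{3.06} ≤ 1.08) ≈ 2 · 0.00162 = 0.00324 ≈ 0.0032.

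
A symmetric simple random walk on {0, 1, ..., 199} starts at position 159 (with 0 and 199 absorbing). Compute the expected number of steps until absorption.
E[τ | X_0 = 159] = 6360

Let v_k = E[τ | X_0 = k]. Boundary: v_0 = v_199 = 0. Recurrence: v_k = 1 + (v_{k-1} + v_{k+1})/2 for 1 ≤ k ≤ 198. The particular solution to v_k − (v_{k-1} + v_{k+1})/2 = 1 is v_k = −k^2. Adding homogeneous solution A + B k and matching boundaries gives v_k = k (199 − k). Substituting k = 159: v_159 = 159 · 40 = 6360.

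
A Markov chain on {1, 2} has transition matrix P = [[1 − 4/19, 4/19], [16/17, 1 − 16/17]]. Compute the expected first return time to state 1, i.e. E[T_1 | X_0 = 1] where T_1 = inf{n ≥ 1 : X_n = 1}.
E[T_1 | X_0 = 1] = 1/π_1 = 93/76

For an irreducible recurrent Markov chain with stationary distribution π, E[T_i | X_0 = i] = 1/π_i (Kac's formula). Here π_1 = (16/17)/(4/19 + 16/17) = (16/17)/(372/323) = 76/93, so E[T_1 | X_0 = 1] = 1/π_1 = (4/19 + 16/17)/(16/17) = (372/323)/(16/17) = 93/76.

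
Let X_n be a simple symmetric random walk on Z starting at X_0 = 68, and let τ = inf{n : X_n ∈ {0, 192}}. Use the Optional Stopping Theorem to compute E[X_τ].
E[X_τ] = 68

X_n is a martingale and τ is a bounded-mean stopping time (indeed τ is finite a.s. with bounded expectation since the walk is in a bounded region). By the OST, E[X_τ] = E[X_0] = 68. Equivalently: E[X_τ] = 192 · P(hit 192 first) + 0 · P(hit 0 first) = 192 · (68/192) = 68.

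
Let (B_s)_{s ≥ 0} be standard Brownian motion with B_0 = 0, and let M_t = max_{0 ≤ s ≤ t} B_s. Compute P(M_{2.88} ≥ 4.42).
P(M_{2.88} ≥ 4.42) = 2·P(B_{2.88} ≥ 4.42) = 2(1 − Φ(4.42/√2.88)) ≈ 0.0092

By the reflection principle for Brownian motion, P(M_t ≥ a) = 2 · P(B_t ≥ a) for a ≥ 0. Since B_t ~ N(0, t), P(B_t ≥ 4.42) = 1 − Φ(4.42/√t) = 1 − Φ(4.42/√2.88) = 1 − Φ(2.6045). So
  P(M_{2.88} ≥ 4.42) = 2(1 − Φ(2.6045)) ≈ 0.0092.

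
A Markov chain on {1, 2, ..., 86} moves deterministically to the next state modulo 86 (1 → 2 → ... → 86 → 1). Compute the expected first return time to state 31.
E[T_31 | X_0 = 31] = 86

The chain cycles deterministically, so starting at state 31 it returns in exactly 86 steps. Equivalently, the stationary distribution is uniform π_j = 1/86 for every state j, so by Kac's formula E[T_31] = 1/π_31 = 86.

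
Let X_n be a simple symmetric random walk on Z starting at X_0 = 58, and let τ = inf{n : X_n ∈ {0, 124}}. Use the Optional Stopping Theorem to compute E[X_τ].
E[X_τ] = 58

X_n is a martingale and τ is a bounded-mean stopping time (indeed τ is finite a.s. with bounded expectation since the walk is in a bounded region). By the OST, E[X_τ] = E[X_0] = 58. Equivalently: E[X_τ] = 124 · P(hit 124 first) + 0 · P(hit 0 first) = 124 · (58/124) = 58.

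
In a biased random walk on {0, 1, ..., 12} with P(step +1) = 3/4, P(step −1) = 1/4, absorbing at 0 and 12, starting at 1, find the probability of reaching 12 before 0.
P(hit 12 before 0) = (1 − (1/3)^1) / (1 − (1/3)^12) = 177147/265720

Let u_k denote P(reach 12 before 0 | start at k). Boundary: u_0 = 0, u_12 = 1. Recurrence: u_k = 3/4·u_{k+1} + 1/4·u_{k-1} for 1 ≤ k ≤ 11. Try u_k = A + B·r^k with r = q/p = (1/4)/(3/4) = 1/3. Substitution satisfies the recurrence; boundary conditions give:
  u_k = (1 − r^k) / (1 − r^N) = (1 − (1/3)^1) / (1 − (1/3)^12) = 177147/265720.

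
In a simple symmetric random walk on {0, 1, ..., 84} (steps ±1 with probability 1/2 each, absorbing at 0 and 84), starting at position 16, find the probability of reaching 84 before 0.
P(hit 84 before 0) = 16/84 = 4/21

Let u_k = P(hit 84 before 0 | start at k). Then u_0 = 0, u_84 = 1, and u_k = u_{k-1}/2 + u_{k+1}/2 for 1 ≤ k ≤ 83. This harmonic recurrence is solved by u_k = k/84, giving u_16 = 16/84 = 4/21.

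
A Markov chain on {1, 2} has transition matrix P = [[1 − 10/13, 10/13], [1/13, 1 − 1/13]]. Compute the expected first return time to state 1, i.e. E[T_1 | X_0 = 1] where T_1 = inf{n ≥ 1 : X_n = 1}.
E[T_1 | X_0 = 1] = 1/π_1 = 11

For an irreducible recurrent Markov chain with stationary distribution π, E[T_i | X_0 = i] = 1/π_i (Kac's formula). Here π_1 = (1/13)/(10/13 + 1/13) = (1/13)/(11/13) = 1/11, so E[T_1 | X_0 = 1] = 1/π_1 = (10/13 + 1/13)/(1/13) = (11/13)/(1/13) = 11.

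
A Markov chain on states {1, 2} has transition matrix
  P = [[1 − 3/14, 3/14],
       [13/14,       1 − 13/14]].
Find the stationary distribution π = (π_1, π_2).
π_1 = 13/16, π_2 = 3/16

Solve πP = π with π_1 + π_2 = 1. From πP = π: π_1 · (1 − 3/14) + π_2 · 13/14 = π_1 ⇒ π_2 · 13/14 = π_1 · 3/14 ⇒ π_2/π_1 = (3/14)/(13/14) = 3/13. Together with π_1 + π_2 = 1:
  π_1 = (13/14)/(3/14 + 13/14) = (13/14)/(8/7) = 13/16,
  π_2 = (3/14)/(3/14 + 13/14) = (3/14)/(8/7) = 3/16.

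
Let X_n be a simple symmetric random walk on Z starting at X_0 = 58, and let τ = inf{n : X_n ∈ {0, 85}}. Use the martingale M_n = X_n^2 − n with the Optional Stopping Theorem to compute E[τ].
E[τ] = 1566

M_n = X_n^2 − n is a martingale (since E[X_{n+1}^2 | F_n] = X_n^2 + 1). By OST (τ has finite mean in a bounded region), E[M_τ] = E[M_0] = X_0^2 − 0 = 58^2 = 3364. Also E[M_τ] = E[X_τ^2] − E[τ]. The walk exits at 0 or 85, with P(hit 85 first) = 58/85, so E[X_τ^2] = 85^2 · 58/85 + 0 = 4930. Thus E[τ] = E[X_τ^2] − E[M_τ] = 4930 − 3364 = 1566 = 58(85 − 58) = 1566.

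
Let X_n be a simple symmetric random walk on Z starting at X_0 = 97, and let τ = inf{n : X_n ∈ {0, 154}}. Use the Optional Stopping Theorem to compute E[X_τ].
E[X_τ] = 97

X_n is a martingale and τ is a bounded-mean stopping time (indeed τ is finite a.s. with bounded expectation since the walk is in a bounded region). By the OST, E[X_τ] = E[X_0] = 97. Equivalently: E[X_τ] = 154 · P(hit 154 first) + 0 · P(hit 0 first) = 154 · (97/154) = 97.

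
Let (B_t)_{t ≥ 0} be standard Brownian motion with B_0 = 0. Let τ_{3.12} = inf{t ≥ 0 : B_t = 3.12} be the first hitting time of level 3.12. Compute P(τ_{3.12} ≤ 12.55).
P(τ_{3.12} ≤ 12.55) = 2(1 − Φ(3.12/√12.55)) = 2(1 − Φ(0.8807)) ≈ 0.3785

By the reflection principle for standard BM, P(τ_b ≤ t) = 2 · P(B_t ≥ b). Since B_t ~ N(0, t), P(B_t ≥ 3.12) = 1 − Φ(3.12/√t) = 1 − Φ(3.12/√12.55) = 1 − Φ(0.8807) ≈ 0.18924. Doubling: P(τ_{3.12} ≤ 12.55) ≈ 2 · 0.18924 = 0.37848 ≈ 0.3785.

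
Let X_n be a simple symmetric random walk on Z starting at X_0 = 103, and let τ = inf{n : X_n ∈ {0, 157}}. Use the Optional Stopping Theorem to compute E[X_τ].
E[X_τ] = 103

X_n is a martingale and τ is a bounded-mean stopping time (indeed τ is finite a.s. with bounded expectation since the walk is in a bounded region). By the OST, E[X_τ] = E[X_0] = 103. Equivalently: E[X_τ] = 157 · P(hit 157 first) + 0 · P(hit 0 first) = 157 · (103/157) = 103.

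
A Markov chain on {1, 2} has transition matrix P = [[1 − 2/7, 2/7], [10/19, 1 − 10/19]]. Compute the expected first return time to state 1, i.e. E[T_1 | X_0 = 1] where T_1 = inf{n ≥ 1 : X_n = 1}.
E[T_1 | X_0 = 1] = 1/π_1 = 54/35

For an irreducible recurrent Markov chain with stationary distribution π, E[T_i | X_0 = i] = 1/π_i (Kac's formula). Here π_1 = (10/19)/(2/7 + 10/19) = (10/19)/(108/133) = 35/54, so E[T_1 | X_0 = 1] = 1/π_1 = (2/7 + 10/19)/(10/19) = (108/133)/(10/19) = 54/35.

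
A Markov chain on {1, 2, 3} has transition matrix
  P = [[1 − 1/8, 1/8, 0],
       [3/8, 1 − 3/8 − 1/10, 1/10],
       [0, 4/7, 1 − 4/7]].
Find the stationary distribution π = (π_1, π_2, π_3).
π = (120/167, 40/167, 7/167)

This is a birth-death chain on three states, which satisfies detailed balance: π_1 · P_{12} = π_2 · P_{21} and π_2 · P_{23} = π_3 · P_{32}.
From π_1 · 1/8 = π_2 · 3/8: π_2/π_1 = (1/8)/(3/8) = 1/3.
From π_2 · 1/10 = π_3 · 4/7: π_3/π_2 = (1/10)/(4/7) = 7/40.
Take π_1 proportional to 1; then unnormalized π = (1, 1/3, 7/120). Normalize by dividing by the sum 167/120:
  π = (120/167, 40/167, 7/167).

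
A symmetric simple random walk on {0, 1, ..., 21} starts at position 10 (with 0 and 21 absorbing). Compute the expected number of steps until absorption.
E[τ | X_0 = 10] = 110

Let v_k = E[τ | X_0 = k]. Boundary: v_0 = v_21 = 0. Recurrence: v_k = 1 + (v_{k-1} + v_{k+1})/2 for 1 ≤ k ≤ 20. The particular solution to v_k − (v_{k-1} + v_{k+1})/2 = 1 is v_k = −k^2. Adding homogeneous solution A + B k and matching boundaries gives v_k = k (21 − k). Substituting k = 10: v_10 = 10 · 11 = 110.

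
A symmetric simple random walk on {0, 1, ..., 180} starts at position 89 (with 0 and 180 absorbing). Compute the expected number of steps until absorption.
E[τ | X_0 = 89] = 8099

Let v_k = E[τ | X_0 = k]. Boundary: v_0 = v_180 = 0. Recurrence: v_k = 1 + (v_{k-1} + v_{k+1})/2 for 1 ≤ k ≤ 179. The particular solution to v_k − (v_{k-1} + v_{k+1})/2 = 1 is v_k = −k^2. Adding homogeneous solution A + B k and matching boundaries gives v_k = k (180 − k). Substituting k = 89: v_89 = 89 · 91 = 8099.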